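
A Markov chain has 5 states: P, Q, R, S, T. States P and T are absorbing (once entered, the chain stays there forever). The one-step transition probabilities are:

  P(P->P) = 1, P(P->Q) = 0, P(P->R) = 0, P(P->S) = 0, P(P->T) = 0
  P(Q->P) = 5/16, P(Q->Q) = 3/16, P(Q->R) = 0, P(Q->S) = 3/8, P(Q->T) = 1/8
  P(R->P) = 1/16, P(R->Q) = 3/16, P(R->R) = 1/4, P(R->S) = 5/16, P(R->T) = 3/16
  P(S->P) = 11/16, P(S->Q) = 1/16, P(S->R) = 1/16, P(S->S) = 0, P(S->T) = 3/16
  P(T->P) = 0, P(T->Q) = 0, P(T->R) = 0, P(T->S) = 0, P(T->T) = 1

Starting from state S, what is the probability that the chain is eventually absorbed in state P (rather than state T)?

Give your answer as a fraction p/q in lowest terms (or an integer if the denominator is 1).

Let a_i = P(absorbed in P | start in state i).
Boundary conditions: a_P = 1, a_T = 0.
For each transient state i, a_i = sum_j P(i->j) * a_j:
  a_Q = 5/16*a_P + 3/16*a_Q + 0*a_R + 3/8*a_S + 1/8*a_T
  a_R = 1/16*a_P + 3/16*a_Q + 1/4*a_R + 5/16*a_S + 3/16*a_T
  a_S = 11/16*a_P + 1/16*a_Q + 1/16*a_R + 0*a_S + 3/16*a_T

Substituting a_P = 1 and a_T = 0, rearrange to (I - Q) a = r where r[i] = P(i -> P):
  [13/16, 0, -3/8] . (a_Q, a_R, a_S) = 5/16
  [-3/16, 3/4, -5/16] . (a_Q, a_R, a_S) = 1/16
  [-1/16, -1/16, 1] . (a_Q, a_R, a_S) = 11/16

Solving yields:
  a_Q = 1733/2341
  a_R = 1380/2341
  a_S = 1804/2341

Starting state is S, so the absorption probability is a_S = 1804/2341.

Answer: 1804/2341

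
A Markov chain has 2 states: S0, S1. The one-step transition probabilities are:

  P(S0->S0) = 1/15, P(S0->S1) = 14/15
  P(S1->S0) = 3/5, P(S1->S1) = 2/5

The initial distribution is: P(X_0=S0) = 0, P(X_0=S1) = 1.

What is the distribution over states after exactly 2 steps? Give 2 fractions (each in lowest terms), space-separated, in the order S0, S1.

Answer: 7/25 18/25

Derivation:
Propagating the distribution step by step (d_{t+1} = d_t * P):
d_0 = (S0=0, S1=1)
  d_1[S0] = 0*1/15 + 1*3/5 = 3/5
  d_1[S1] = 0*14/15 + 1*2/5 = 2/5
d_1 = (S0=3/5, S1=2/5)
  d_2[S0] = 3/5*1/15 + 2/5*3/5 = 7/25
  d_2[S1] = 3/5*14/15 + 2/5*2/5 = 18/25
d_2 = (S0=7/25, S1=18/25)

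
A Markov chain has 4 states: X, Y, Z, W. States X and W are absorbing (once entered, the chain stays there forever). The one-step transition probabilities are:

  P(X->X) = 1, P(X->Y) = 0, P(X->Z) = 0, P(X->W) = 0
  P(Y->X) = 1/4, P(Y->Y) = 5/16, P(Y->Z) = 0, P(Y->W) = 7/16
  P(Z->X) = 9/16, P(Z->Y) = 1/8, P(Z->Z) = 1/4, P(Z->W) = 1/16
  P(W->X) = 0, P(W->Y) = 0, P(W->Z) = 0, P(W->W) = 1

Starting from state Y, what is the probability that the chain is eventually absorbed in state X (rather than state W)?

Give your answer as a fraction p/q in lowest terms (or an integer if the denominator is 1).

Let a_i = P(absorbed in X | start in state i).
Boundary conditions: a_X = 1, a_W = 0.
For each transient state i, a_i = sum_j P(i->j) * a_j:
  a_Y = 1/4*a_X + 5/16*a_Y + 0*a_Z + 7/16*a_W
  a_Z = 9/16*a_X + 1/8*a_Y + 1/4*a_Z + 1/16*a_W

Substituting a_X = 1 and a_W = 0, rearrange to (I - Q) a = r where r[i] = P(i -> X):
  [11/16, 0] . (a_Y, a_Z) = 1/4
  [-1/8, 3/4] . (a_Y, a_Z) = 9/16

Solving yields:
  a_Y = 4/11
  a_Z = 107/132

Starting state is Y, so the absorption probability is a_Y = 4/11.

Answer: 4/11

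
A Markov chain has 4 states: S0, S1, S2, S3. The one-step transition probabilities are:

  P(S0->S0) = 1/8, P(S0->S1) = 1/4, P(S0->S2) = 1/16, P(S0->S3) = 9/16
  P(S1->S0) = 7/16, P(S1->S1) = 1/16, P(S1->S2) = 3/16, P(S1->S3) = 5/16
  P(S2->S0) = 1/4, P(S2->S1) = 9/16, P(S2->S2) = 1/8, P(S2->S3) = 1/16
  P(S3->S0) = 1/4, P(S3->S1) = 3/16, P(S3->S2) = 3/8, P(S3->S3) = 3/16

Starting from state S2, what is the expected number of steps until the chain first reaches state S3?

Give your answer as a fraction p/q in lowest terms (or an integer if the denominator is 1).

Let h_i = expected steps to first reach S3 from state i.
Boundary: h_S3 = 0.
First-step equations for the other states:
  h_S0 = 1 + 1/8*h_S0 + 1/4*h_S1 + 1/16*h_S2 + 9/16*h_S3
  h_S1 = 1 + 7/16*h_S0 + 1/16*h_S1 + 3/16*h_S2 + 5/16*h_S3
  h_S2 = 1 + 1/4*h_S0 + 9/16*h_S1 + 1/8*h_S2 + 1/16*h_S3

Substituting h_S3 = 0 and rearranging gives the linear system (I - Q) h = 1:
  [7/8, -1/4, -1/16] . (h_S0, h_S1, h_S2) = 1
  [-7/16, 15/16, -3/16] . (h_S0, h_S1, h_S2) = 1
  [-1/4, -9/16, 7/8] . (h_S0, h_S1, h_S2) = 1

Solving yields:
  h_S0 = 4400/1999
  h_S1 = 5616/1999
  h_S2 = 7152/1999

Starting state is S2, so the expected hitting time is h_S2 = 7152/1999.

Answer: 7152/1999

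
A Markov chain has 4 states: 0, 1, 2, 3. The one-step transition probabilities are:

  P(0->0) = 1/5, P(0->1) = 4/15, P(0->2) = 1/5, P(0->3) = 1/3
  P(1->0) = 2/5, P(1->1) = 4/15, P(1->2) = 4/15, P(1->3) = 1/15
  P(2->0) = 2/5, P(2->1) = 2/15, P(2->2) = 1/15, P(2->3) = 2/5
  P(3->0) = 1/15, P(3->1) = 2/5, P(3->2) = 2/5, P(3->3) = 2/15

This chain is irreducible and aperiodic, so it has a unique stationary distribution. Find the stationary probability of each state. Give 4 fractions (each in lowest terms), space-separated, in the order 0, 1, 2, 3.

The stationary distribution satisfies pi = pi * P, i.e.:
  pi_0 = 1/5*pi_0 + 2/5*pi_1 + 2/5*pi_2 + 1/15*pi_3
  pi_1 = 4/15*pi_0 + 4/15*pi_1 + 2/15*pi_2 + 2/5*pi_3
  pi_2 = 1/5*pi_0 + 4/15*pi_1 + 1/15*pi_2 + 2/5*pi_3
  pi_3 = 1/3*pi_0 + 1/15*pi_1 + 2/5*pi_2 + 2/15*pi_3
with normalization: pi_0 + pi_1 + pi_2 + pi_3 = 1.

Using the first 3 balance equations plus normalization, the linear system A*pi = b is:
  [-4/5, 2/5, 2/5, 1/15] . pi = 0
  [4/15, -11/15, 2/15, 2/5] . pi = 0
  [1/5, 4/15, -14/15, 2/5] . pi = 0
  [1, 1, 1, 1] . pi = 1

Solving yields:
  pi_0 = 1262/4691
  pi_1 = 1250/4691
  pi_2 = 1093/4691
  pi_3 = 1086/4691

Verification (pi * P):
  1262/4691*1/5 + 1250/4691*2/5 + 1093/4691*2/5 + 1086/4691*1/15 = 1262/4691 = pi_0  (ok)
  1262/4691*4/15 + 1250/4691*4/15 + 1093/4691*2/15 + 1086/4691*2/5 = 1250/4691 = pi_1  (ok)
  1262/4691*1/5 + 1250/4691*4/15 + 1093/4691*1/15 + 1086/4691*2/5 = 1093/4691 = pi_2  (ok)
  1262/4691*1/3 + 1250/4691*1/15 + 1093/4691*2/5 + 1086/4691*2/15 = 1086/4691 = pi_3  (ok)

Answer: 1262/4691 1250/4691 1093/4691 1086/4691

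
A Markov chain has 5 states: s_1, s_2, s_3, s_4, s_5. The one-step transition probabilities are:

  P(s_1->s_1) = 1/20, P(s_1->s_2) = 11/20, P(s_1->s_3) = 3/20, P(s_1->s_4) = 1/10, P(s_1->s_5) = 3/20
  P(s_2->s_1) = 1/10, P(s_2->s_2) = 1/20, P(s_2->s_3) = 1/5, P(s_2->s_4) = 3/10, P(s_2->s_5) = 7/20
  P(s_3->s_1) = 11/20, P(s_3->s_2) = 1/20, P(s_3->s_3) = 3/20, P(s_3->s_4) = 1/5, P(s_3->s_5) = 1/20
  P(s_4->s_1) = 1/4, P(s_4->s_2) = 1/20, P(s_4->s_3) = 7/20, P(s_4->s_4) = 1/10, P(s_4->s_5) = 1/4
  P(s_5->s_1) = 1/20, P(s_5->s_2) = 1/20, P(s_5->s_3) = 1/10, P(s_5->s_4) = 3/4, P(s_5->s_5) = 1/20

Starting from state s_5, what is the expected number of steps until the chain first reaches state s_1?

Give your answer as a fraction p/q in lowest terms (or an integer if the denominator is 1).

Let h_i = expected steps to first reach s_1 from state i.
Boundary: h_s_1 = 0.
First-step equations for the other states:
  h_s_2 = 1 + 1/10*h_s_1 + 1/20*h_s_2 + 1/5*h_s_3 + 3/10*h_s_4 + 7/20*h_s_5
  h_s_3 = 1 + 11/20*h_s_1 + 1/20*h_s_2 + 3/20*h_s_3 + 1/5*h_s_4 + 1/20*h_s_5
  h_s_4 = 1 + 1/4*h_s_1 + 1/20*h_s_2 + 7/20*h_s_3 + 1/10*h_s_4 + 1/4*h_s_5
  h_s_5 = 1 + 1/20*h_s_1 + 1/20*h_s_2 + 1/10*h_s_3 + 3/4*h_s_4 + 1/20*h_s_5

Substituting h_s_1 = 0 and rearranging gives the linear system (I - Q) h = 1:
  [19/20, -1/5, -3/10, -7/20] . (h_s_2, h_s_3, h_s_4, h_s_5) = 1
  [-1/20, 17/20, -1/5, -1/20] . (h_s_2, h_s_3, h_s_4, h_s_5) = 1
  [-1/20, -7/20, 9/10, -1/4] . (h_s_2, h_s_3, h_s_4, h_s_5) = 1
  [-1/20, -1/10, -3/4, 19/20] . (h_s_2, h_s_3, h_s_4, h_s_5) = 1

Solving yields:
  h_s_2 = 1352/315
  h_s_3 = 88/35
  h_s_4 = 1112/315
  h_s_5 = 1364/315

Starting state is s_5, so the expected hitting time is h_s_5 = 1364/315.

Answer: 1364/315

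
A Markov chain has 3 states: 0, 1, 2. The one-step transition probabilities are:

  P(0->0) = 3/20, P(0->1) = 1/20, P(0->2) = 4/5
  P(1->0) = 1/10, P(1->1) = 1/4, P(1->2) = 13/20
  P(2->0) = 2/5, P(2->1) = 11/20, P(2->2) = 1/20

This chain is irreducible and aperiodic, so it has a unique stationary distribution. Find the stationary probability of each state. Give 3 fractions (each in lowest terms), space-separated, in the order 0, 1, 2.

The stationary distribution satisfies pi = pi * P, i.e.:
  pi_0 = 3/20*pi_0 + 1/10*pi_1 + 2/5*pi_2
  pi_1 = 1/20*pi_0 + 1/4*pi_1 + 11/20*pi_2
  pi_2 = 4/5*pi_0 + 13/20*pi_1 + 1/20*pi_2
with normalization: pi_0 + pi_1 + pi_2 = 1.

Using the first 2 balance equations plus normalization, the linear system A*pi = b is:
  [-17/20, 1/10, 2/5] . pi = 0
  [1/20, -3/4, 11/20] . pi = 0
  [1, 1, 1] . pi = 1

Solving yields:
  pi_0 = 71/295
  pi_1 = 39/118
  pi_2 = 253/590

Verification (pi * P):
  71/295*3/20 + 39/118*1/10 + 253/590*2/5 = 71/295 = pi_0  (ok)
  71/295*1/20 + 39/118*1/4 + 253/590*11/20 = 39/118 = pi_1  (ok)
  71/295*4/5 + 39/118*13/20 + 253/590*1/20 = 253/590 = pi_2  (ok)

Answer: 71/295 39/118 253/590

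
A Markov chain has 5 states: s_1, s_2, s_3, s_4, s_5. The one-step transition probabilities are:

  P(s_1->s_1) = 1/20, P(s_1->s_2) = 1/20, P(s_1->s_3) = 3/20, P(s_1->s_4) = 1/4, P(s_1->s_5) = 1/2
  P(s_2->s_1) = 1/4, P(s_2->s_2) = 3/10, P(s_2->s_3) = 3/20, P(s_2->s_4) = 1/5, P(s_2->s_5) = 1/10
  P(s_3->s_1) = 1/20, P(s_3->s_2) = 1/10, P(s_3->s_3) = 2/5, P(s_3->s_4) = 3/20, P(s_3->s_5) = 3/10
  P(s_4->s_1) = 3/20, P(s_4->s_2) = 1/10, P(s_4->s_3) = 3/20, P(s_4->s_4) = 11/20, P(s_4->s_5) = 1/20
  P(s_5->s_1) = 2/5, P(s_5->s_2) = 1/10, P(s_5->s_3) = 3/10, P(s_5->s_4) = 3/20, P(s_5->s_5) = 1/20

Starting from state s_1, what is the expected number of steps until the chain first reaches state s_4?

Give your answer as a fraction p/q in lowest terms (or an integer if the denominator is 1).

Let h_i = expected steps to first reach s_4 from state i.
Boundary: h_s_4 = 0.
First-step equations for the other states:
  h_s_1 = 1 + 1/20*h_s_1 + 1/20*h_s_2 + 3/20*h_s_3 + 1/4*h_s_4 + 1/2*h_s_5
  h_s_2 = 1 + 1/4*h_s_1 + 3/10*h_s_2 + 3/20*h_s_3 + 1/5*h_s_4 + 1/10*h_s_5
  h_s_3 = 1 + 1/20*h_s_1 + 1/10*h_s_2 + 2/5*h_s_3 + 3/20*h_s_4 + 3/10*h_s_5
  h_s_5 = 1 + 2/5*h_s_1 + 1/10*h_s_2 + 3/10*h_s_3 + 3/20*h_s_4 + 1/20*h_s_5

Substituting h_s_4 = 0 and rearranging gives the linear system (I - Q) h = 1:
  [19/20, -1/20, -3/20, -1/2] . (h_s_1, h_s_2, h_s_3, h_s_5) = 1
  [-1/4, 7/10, -3/20, -1/10] . (h_s_1, h_s_2, h_s_3, h_s_5) = 1
  [-1/20, -1/10, 3/5, -3/10] . (h_s_1, h_s_2, h_s_3, h_s_5) = 1
  [-2/5, -1/10, -3/10, 19/20] . (h_s_1, h_s_2, h_s_3, h_s_5) = 1

Solving yields:
  h_s_1 = 15220/2909
  h_s_2 = 46720/8727
  h_s_3 = 152480/26181
  h_s_5 = 16460/2909

Starting state is s_1, so the expected hitting time is h_s_1 = 15220/2909.

Answer: 15220/2909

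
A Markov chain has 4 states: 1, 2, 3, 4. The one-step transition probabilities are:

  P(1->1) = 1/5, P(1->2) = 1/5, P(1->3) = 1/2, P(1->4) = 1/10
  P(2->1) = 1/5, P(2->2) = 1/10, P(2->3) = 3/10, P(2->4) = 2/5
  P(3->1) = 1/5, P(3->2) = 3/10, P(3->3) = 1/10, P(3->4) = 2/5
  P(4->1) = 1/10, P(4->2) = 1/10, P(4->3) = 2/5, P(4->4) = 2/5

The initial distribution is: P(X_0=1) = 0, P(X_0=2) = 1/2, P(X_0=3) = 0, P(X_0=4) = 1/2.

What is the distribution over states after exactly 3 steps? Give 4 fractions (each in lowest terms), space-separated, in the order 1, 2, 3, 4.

Answer: 329/2000 22/125 123/400 44/125

Derivation:
Propagating the distribution step by step (d_{t+1} = d_t * P):
d_0 = (1=0, 2=1/2, 3=0, 4=1/2)
  d_1[1] = 0*1/5 + 1/2*1/5 + 0*1/5 + 1/2*1/10 = 3/20
  d_1[2] = 0*1/5 + 1/2*1/10 + 0*3/10 + 1/2*1/10 = 1/10
  d_1[3] = 0*1/2 + 1/2*3/10 + 0*1/10 + 1/2*2/5 = 7/20
  d_1[4] = 0*1/10 + 1/2*2/5 + 0*2/5 + 1/2*2/5 = 2/5
d_1 = (1=3/20, 2=1/10, 3=7/20, 4=2/5)
  d_2[1] = 3/20*1/5 + 1/10*1/5 + 7/20*1/5 + 2/5*1/10 = 4/25
  d_2[2] = 3/20*1/5 + 1/10*1/10 + 7/20*3/10 + 2/5*1/10 = 37/200
  d_2[3] = 3/20*1/2 + 1/10*3/10 + 7/20*1/10 + 2/5*2/5 = 3/10
  d_2[4] = 3/20*1/10 + 1/10*2/5 + 7/20*2/5 + 2/5*2/5 = 71/200
d_2 = (1=4/25, 2=37/200, 3=3/10, 4=71/200)
  d_3[1] = 4/25*1/5 + 37/200*1/5 + 3/10*1/5 + 71/200*1/10 = 329/2000
  d_3[2] = 4/25*1/5 + 37/200*1/10 + 3/10*3/10 + 71/200*1/10 = 22/125
  d_3[3] = 4/25*1/2 + 37/200*3/10 + 3/10*1/10 + 71/200*2/5 = 123/400
  d_3[4] = 4/25*1/10 + 37/200*2/5 + 3/10*2/5 + 71/200*2/5 = 44/125
d_3 = (1=329/2000, 2=22/125, 3=123/400, 4=44/125)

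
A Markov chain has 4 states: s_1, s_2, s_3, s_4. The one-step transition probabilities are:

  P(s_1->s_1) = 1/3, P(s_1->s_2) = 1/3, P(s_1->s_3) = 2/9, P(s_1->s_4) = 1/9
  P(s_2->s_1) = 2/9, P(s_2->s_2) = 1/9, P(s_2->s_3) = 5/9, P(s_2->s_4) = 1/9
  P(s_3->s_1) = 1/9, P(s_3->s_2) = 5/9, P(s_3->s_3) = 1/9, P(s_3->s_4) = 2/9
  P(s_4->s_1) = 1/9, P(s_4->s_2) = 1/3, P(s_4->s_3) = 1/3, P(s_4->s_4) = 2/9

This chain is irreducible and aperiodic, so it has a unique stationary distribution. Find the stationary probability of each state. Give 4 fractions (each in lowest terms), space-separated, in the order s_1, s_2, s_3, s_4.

Answer: 156/821 271/821 259/821 135/821

Derivation:
The stationary distribution satisfies pi = pi * P, i.e.:
  pi_s_1 = 1/3*pi_s_1 + 2/9*pi_s_2 + 1/9*pi_s_3 + 1/9*pi_s_4
  pi_s_2 = 1/3*pi_s_1 + 1/9*pi_s_2 + 5/9*pi_s_3 + 1/3*pi_s_4
  pi_s_3 = 2/9*pi_s_1 + 5/9*pi_s_2 + 1/9*pi_s_3 + 1/3*pi_s_4
  pi_s_4 = 1/9*pi_s_1 + 1/9*pi_s_2 + 2/9*pi_s_3 + 2/9*pi_s_4
with normalization: pi_s_1 + pi_s_2 + pi_s_3 + pi_s_4 = 1.

Using the first 3 balance equations plus normalization, the linear system A*pi = b is:
  [-2/3, 2/9, 1/9, 1/9] . pi = 0
  [1/3, -8/9, 5/9, 1/3] . pi = 0
  [2/9, 5/9, -8/9, 1/3] . pi = 0
  [1, 1, 1, 1] . pi = 1

Solving yields:
  pi_s_1 = 156/821
  pi_s_2 = 271/821
  pi_s_3 = 259/821
  pi_s_4 = 135/821

Verification (pi * P):
  156/821*1/3 + 271/821*2/9 + 259/821*1/9 + 135/821*1/9 = 156/821 = pi_s_1  (ok)
  156/821*1/3 + 271/821*1/9 + 259/821*5/9 + 135/821*1/3 = 271/821 = pi_s_2  (ok)
  156/821*2/9 + 271/821*5/9 + 259/821*1/9 + 135/821*1/3 = 259/821 = pi_s_3  (ok)
  156/821*1/9 + 271/821*1/9 + 259/821*2/9 + 135/821*2/9 = 135/821 = pi_s_4  (ok)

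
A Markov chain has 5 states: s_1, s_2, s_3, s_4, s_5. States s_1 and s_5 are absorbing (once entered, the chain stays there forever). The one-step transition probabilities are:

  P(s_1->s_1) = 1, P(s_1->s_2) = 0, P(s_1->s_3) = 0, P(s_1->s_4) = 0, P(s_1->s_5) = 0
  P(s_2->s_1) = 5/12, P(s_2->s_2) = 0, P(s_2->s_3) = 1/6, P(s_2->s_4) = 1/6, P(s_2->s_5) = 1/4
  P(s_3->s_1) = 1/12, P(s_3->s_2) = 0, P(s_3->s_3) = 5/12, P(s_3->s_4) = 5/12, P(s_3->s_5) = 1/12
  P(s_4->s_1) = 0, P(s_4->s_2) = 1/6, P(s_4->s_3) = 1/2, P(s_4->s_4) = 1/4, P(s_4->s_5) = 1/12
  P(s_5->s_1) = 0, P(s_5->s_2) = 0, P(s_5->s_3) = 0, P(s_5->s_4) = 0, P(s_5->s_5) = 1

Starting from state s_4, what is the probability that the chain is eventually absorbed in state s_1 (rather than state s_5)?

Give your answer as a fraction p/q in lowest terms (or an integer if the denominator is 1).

Answer: 73/174

Derivation:
Let a_i = P(absorbed in s_1 | start in state i).
Boundary conditions: a_s_1 = 1, a_s_5 = 0.
For each transient state i, a_i = sum_j P(i->j) * a_j:
  a_s_2 = 5/12*a_s_1 + 0*a_s_2 + 1/6*a_s_3 + 1/6*a_s_4 + 1/4*a_s_5
  a_s_3 = 1/12*a_s_1 + 0*a_s_2 + 5/12*a_s_3 + 5/12*a_s_4 + 1/12*a_s_5
  a_s_4 = 0*a_s_1 + 1/6*a_s_2 + 1/2*a_s_3 + 1/4*a_s_4 + 1/12*a_s_5

Substituting a_s_1 = 1 and a_s_5 = 0, rearrange to (I - Q) a = r where r[i] = P(i -> s_1):
  [1, -1/6, -1/6] . (a_s_2, a_s_3, a_s_4) = 5/12
  [0, 7/12, -5/12] . (a_s_2, a_s_3, a_s_4) = 1/12
  [-1/6, -1/2, 3/4] . (a_s_2, a_s_3, a_s_4) = 0

Solving yields:
  a_s_2 = 65/116
  a_s_3 = 77/174
  a_s_4 = 73/174

Starting state is s_4, so the absorption probability is a_s_4 = 73/174.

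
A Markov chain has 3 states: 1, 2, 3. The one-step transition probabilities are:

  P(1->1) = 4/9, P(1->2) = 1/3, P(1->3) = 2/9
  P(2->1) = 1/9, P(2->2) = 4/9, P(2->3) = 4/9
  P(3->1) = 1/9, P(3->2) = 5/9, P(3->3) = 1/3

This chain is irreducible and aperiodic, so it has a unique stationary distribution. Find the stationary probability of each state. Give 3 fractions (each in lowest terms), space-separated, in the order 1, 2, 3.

Answer: 1/6 7/15 11/30

Derivation:
The stationary distribution satisfies pi = pi * P, i.e.:
  pi_1 = 4/9*pi_1 + 1/9*pi_2 + 1/9*pi_3
  pi_2 = 1/3*pi_1 + 4/9*pi_2 + 5/9*pi_3
  pi_3 = 2/9*pi_1 + 4/9*pi_2 + 1/3*pi_3
with normalization: pi_1 + pi_2 + pi_3 = 1.

Using the first 2 balance equations plus normalization, the linear system A*pi = b is:
  [-5/9, 1/9, 1/9] . pi = 0
  [1/3, -5/9, 5/9] . pi = 0
  [1, 1, 1] . pi = 1

Solving yields:
  pi_1 = 1/6
  pi_2 = 7/15
  pi_3 = 11/30

Verification (pi * P):
  1/6*4/9 + 7/15*1/9 + 11/30*1/9 = 1/6 = pi_1  (ok)
  1/6*1/3 + 7/15*4/9 + 11/30*5/9 = 7/15 = pi_2  (ok)
  1/6*2/9 + 7/15*4/9 + 11/30*1/3 = 11/30 = pi_3  (ok)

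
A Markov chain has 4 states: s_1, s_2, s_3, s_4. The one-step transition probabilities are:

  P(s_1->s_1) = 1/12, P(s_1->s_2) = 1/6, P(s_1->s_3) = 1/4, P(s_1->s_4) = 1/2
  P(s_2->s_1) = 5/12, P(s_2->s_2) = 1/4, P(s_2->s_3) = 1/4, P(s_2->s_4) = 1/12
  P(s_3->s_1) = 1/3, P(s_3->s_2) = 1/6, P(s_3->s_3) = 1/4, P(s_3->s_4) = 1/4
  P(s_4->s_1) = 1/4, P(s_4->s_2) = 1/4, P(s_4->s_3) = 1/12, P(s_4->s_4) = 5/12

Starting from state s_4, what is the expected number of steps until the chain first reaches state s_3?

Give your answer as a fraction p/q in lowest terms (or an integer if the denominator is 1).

Answer: 510/83

Derivation:
Let h_i = expected steps to first reach s_3 from state i.
Boundary: h_s_3 = 0.
First-step equations for the other states:
  h_s_1 = 1 + 1/12*h_s_1 + 1/6*h_s_2 + 1/4*h_s_3 + 1/2*h_s_4
  h_s_2 = 1 + 5/12*h_s_1 + 1/4*h_s_2 + 1/4*h_s_3 + 1/12*h_s_4
  h_s_4 = 1 + 1/4*h_s_1 + 1/4*h_s_2 + 1/12*h_s_3 + 5/12*h_s_4

Substituting h_s_3 = 0 and rearranging gives the linear system (I - Q) h = 1:
  [11/12, -1/6, -1/2] . (h_s_1, h_s_2, h_s_4) = 1
  [-5/12, 3/4, -1/12] . (h_s_1, h_s_2, h_s_4) = 1
  [-1/4, -1/4, 7/12] . (h_s_1, h_s_2, h_s_4) = 1

Solving yields:
  h_s_1 = 444/83
  h_s_2 = 414/83
  h_s_4 = 510/83

Starting state is s_4, so the expected hitting time is h_s_4 = 510/83.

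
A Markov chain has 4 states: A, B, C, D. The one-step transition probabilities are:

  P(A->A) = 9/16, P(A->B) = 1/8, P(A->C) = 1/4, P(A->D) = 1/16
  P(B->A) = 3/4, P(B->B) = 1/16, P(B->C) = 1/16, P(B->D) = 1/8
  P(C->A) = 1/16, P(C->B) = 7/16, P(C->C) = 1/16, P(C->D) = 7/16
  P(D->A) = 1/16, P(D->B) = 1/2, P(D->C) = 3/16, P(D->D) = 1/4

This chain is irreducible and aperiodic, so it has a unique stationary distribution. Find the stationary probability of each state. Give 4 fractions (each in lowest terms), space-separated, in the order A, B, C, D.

The stationary distribution satisfies pi = pi * P, i.e.:
  pi_A = 9/16*pi_A + 3/4*pi_B + 1/16*pi_C + 1/16*pi_D
  pi_B = 1/8*pi_A + 1/16*pi_B + 7/16*pi_C + 1/2*pi_D
  pi_C = 1/4*pi_A + 1/16*pi_B + 1/16*pi_C + 3/16*pi_D
  pi_D = 1/16*pi_A + 1/8*pi_B + 7/16*pi_C + 1/4*pi_D
with normalization: pi_A + pi_B + pi_C + pi_D = 1.

Using the first 3 balance equations plus normalization, the linear system A*pi = b is:
  [-7/16, 3/4, 1/16, 1/16] . pi = 0
  [1/8, -15/16, 7/16, 1/2] . pi = 0
  [1/4, 1/16, -15/16, 3/16] . pi = 0
  [1, 1, 1, 1] . pi = 1

Solving yields:
  pi_A = 1963/4495
  pi_B = 1019/4495
  pi_C = 149/899
  pi_D = 768/4495

Verification (pi * P):
  1963/4495*9/16 + 1019/4495*3/4 + 149/899*1/16 + 768/4495*1/16 = 1963/4495 = pi_A  (ok)
  1963/4495*1/8 + 1019/4495*1/16 + 149/899*7/16 + 768/4495*1/2 = 1019/4495 = pi_B  (ok)
  1963/4495*1/4 + 1019/4495*1/16 + 149/899*1/16 + 768/4495*3/16 = 149/899 = pi_C  (ok)
  1963/4495*1/16 + 1019/4495*1/8 + 149/899*7/16 + 768/4495*1/4 = 768/4495 = pi_D  (ok)

Answer: 1963/4495 1019/4495 149/899 768/4495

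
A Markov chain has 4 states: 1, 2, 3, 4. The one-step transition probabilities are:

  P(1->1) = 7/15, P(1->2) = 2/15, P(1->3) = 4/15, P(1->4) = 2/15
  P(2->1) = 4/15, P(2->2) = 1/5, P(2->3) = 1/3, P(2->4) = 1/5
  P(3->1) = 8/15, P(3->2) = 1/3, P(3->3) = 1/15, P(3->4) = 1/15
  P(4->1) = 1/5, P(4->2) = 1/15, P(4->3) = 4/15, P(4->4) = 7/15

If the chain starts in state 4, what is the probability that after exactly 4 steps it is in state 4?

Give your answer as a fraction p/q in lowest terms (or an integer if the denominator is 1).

Computing P^4 by repeated multiplication:
P^1 =
  1: [7/15, 2/15, 4/15, 2/15]
  2: [4/15, 1/5, 1/3, 1/5]
  3: [8/15, 1/3, 1/15, 1/15]
  4: [1/5, 1/15, 4/15, 7/15]
P^2 =
  1: [19/45, 14/75, 2/9, 38/225]
  2: [89/225, 1/5, 16/75, 43/225]
  3: [29/75, 37/225, 62/225, 13/75]
  4: [26/75, 4/25, 49/225, 62/225]
P^3 =
  1: [449/1125, 604/3375, 88/375, 632/3375]
  2: [1316/3375, 596/3375, 89/375, 662/3375]
  3: [274/675, 634/3375, 751/3375, 124/675]
  4: [1268/3375, 571/3375, 263/1125, 83/375]
P^4 =
  1: [20077/50625, 9098/50625, 11728/50625, 9722/50625]
  2: [3998/10125, 3029/16875, 11693/50625, 73/375]
  3: [19994/50625, 9017/50625, 11881/50625, 9733/50625]
  4: [6571/16875, 8941/50625, 11704/50625, 10267/50625]

(P^4)[4 -> 4] = 10267/50625

Answer: 10267/50625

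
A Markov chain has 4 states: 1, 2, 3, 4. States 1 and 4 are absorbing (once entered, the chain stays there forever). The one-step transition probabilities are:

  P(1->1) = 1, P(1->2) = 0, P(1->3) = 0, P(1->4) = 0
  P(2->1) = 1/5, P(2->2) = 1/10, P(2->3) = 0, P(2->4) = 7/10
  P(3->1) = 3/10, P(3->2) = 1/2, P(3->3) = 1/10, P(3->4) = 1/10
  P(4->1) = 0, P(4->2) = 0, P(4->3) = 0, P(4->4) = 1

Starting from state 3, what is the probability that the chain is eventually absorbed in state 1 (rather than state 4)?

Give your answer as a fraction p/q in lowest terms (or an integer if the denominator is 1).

Let a_i = P(absorbed in 1 | start in state i).
Boundary conditions: a_1 = 1, a_4 = 0.
For each transient state i, a_i = sum_j P(i->j) * a_j:
  a_2 = 1/5*a_1 + 1/10*a_2 + 0*a_3 + 7/10*a_4
  a_3 = 3/10*a_1 + 1/2*a_2 + 1/10*a_3 + 1/10*a_4

Substituting a_1 = 1 and a_4 = 0, rearrange to (I - Q) a = r where r[i] = P(i -> 1):
  [9/10, 0] . (a_2, a_3) = 1/5
  [-1/2, 9/10] . (a_2, a_3) = 3/10

Solving yields:
  a_2 = 2/9
  a_3 = 37/81

Starting state is 3, so the absorption probability is a_3 = 37/81.

Answer: 37/81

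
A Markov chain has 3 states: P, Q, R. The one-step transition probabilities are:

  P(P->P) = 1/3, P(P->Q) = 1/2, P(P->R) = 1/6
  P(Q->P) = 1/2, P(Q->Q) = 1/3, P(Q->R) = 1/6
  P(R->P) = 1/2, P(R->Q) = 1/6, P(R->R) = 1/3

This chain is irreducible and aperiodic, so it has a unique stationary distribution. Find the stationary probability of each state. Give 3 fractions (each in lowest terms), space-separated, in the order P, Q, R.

Answer: 3/7 13/35 1/5

Derivation:
The stationary distribution satisfies pi = pi * P, i.e.:
  pi_P = 1/3*pi_P + 1/2*pi_Q + 1/2*pi_R
  pi_Q = 1/2*pi_P + 1/3*pi_Q + 1/6*pi_R
  pi_R = 1/6*pi_P + 1/6*pi_Q + 1/3*pi_R
with normalization: pi_P + pi_Q + pi_R = 1.

Using the first 2 balance equations plus normalization, the linear system A*pi = b is:
  [-2/3, 1/2, 1/2] . pi = 0
  [1/2, -2/3, 1/6] . pi = 0
  [1, 1, 1] . pi = 1

Solving yields:
  pi_P = 3/7
  pi_Q = 13/35
  pi_R = 1/5

Verification (pi * P):
  3/7*1/3 + 13/35*1/2 + 1/5*1/2 = 3/7 = pi_P  (ok)
  3/7*1/2 + 13/35*1/3 + 1/5*1/6 = 13/35 = pi_Q  (ok)
  3/7*1/6 + 13/35*1/6 + 1/5*1/3 = 1/5 = pi_R  (ok)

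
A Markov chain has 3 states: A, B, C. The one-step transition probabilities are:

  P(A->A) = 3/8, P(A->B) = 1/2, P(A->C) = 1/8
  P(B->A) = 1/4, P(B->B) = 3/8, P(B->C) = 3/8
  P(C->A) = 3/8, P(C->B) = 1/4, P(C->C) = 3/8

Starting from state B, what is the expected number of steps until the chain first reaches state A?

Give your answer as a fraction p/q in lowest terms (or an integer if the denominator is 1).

Answer: 64/19

Derivation:
Let h_i = expected steps to first reach A from state i.
Boundary: h_A = 0.
First-step equations for the other states:
  h_B = 1 + 1/4*h_A + 3/8*h_B + 3/8*h_C
  h_C = 1 + 3/8*h_A + 1/4*h_B + 3/8*h_C

Substituting h_A = 0 and rearranging gives the linear system (I - Q) h = 1:
  [5/8, -3/8] . (h_B, h_C) = 1
  [-1/4, 5/8] . (h_B, h_C) = 1

Solving yields:
  h_B = 64/19
  h_C = 56/19

Starting state is B, so the expected hitting time is h_B = 64/19.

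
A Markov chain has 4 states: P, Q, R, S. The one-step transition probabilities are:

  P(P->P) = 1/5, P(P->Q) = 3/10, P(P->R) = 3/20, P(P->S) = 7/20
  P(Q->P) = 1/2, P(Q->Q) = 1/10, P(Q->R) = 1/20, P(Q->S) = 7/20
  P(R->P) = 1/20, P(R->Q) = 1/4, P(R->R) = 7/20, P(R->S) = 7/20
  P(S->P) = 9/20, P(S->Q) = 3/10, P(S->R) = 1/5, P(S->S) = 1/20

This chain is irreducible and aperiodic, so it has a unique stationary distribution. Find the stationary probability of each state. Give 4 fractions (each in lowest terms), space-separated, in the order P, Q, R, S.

Answer: 3119/9932 2411/9932 432/2483 7/26

Derivation:
The stationary distribution satisfies pi = pi * P, i.e.:
  pi_P = 1/5*pi_P + 1/2*pi_Q + 1/20*pi_R + 9/20*pi_S
  pi_Q = 3/10*pi_P + 1/10*pi_Q + 1/4*pi_R + 3/10*pi_S
  pi_R = 3/20*pi_P + 1/20*pi_Q + 7/20*pi_R + 1/5*pi_S
  pi_S = 7/20*pi_P + 7/20*pi_Q + 7/20*pi_R + 1/20*pi_S
with normalization: pi_P + pi_Q + pi_R + pi_S = 1.

Using the first 3 balance equations plus normalization, the linear system A*pi = b is:
  [-4/5, 1/2, 1/20, 9/20] . pi = 0
  [3/10, -9/10, 1/4, 3/10] . pi = 0
  [3/20, 1/20, -13/20, 1/5] . pi = 0
  [1, 1, 1, 1] . pi = 1

Solving yields:
  pi_P = 3119/9932
  pi_Q = 2411/9932
  pi_R = 432/2483
  pi_S = 7/26

Verification (pi * P):
  3119/9932*1/5 + 2411/9932*1/2 + 432/2483*1/20 + 7/26*9/20 = 3119/9932 = pi_P  (ok)
  3119/9932*3/10 + 2411/9932*1/10 + 432/2483*1/4 + 7/26*3/10 = 2411/9932 = pi_Q  (ok)
  3119/9932*3/20 + 2411/9932*1/20 + 432/2483*7/20 + 7/26*1/5 = 432/2483 = pi_R  (ok)
  3119/9932*7/20 + 2411/9932*7/20 + 432/2483*7/20 + 7/26*1/20 = 7/26 = pi_S  (ok)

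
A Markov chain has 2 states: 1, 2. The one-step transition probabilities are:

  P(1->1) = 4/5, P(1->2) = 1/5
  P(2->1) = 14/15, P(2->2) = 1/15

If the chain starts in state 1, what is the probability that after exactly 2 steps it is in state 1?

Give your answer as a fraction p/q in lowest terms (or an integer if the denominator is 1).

Computing P^2 by repeated multiplication:
P^1 =
  1: [4/5, 1/5]
  2: [14/15, 1/15]
P^2 =
  1: [62/75, 13/75]
  2: [182/225, 43/225]

(P^2)[1 -> 1] = 62/75

Answer: 62/75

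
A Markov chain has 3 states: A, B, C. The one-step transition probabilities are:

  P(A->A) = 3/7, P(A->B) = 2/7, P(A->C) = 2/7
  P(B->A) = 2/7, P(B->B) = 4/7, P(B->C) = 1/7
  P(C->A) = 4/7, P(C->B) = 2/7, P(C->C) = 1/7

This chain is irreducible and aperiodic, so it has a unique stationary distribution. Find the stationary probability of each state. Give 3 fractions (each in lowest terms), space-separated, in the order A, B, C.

Answer: 2/5 2/5 1/5

Derivation:
The stationary distribution satisfies pi = pi * P, i.e.:
  pi_A = 3/7*pi_A + 2/7*pi_B + 4/7*pi_C
  pi_B = 2/7*pi_A + 4/7*pi_B + 2/7*pi_C
  pi_C = 2/7*pi_A + 1/7*pi_B + 1/7*pi_C
with normalization: pi_A + pi_B + pi_C = 1.

Using the first 2 balance equations plus normalization, the linear system A*pi = b is:
  [-4/7, 2/7, 4/7] . pi = 0
  [2/7, -3/7, 2/7] . pi = 0
  [1, 1, 1] . pi = 1

Solving yields:
  pi_A = 2/5
  pi_B = 2/5
  pi_C = 1/5

Verification (pi * P):
  2/5*3/7 + 2/5*2/7 + 1/5*4/7 = 2/5 = pi_A  (ok)
  2/5*2/7 + 2/5*4/7 + 1/5*2/7 = 2/5 = pi_B  (ok)
  2/5*2/7 + 2/5*1/7 + 1/5*1/7 = 1/5 = pi_C  (ok)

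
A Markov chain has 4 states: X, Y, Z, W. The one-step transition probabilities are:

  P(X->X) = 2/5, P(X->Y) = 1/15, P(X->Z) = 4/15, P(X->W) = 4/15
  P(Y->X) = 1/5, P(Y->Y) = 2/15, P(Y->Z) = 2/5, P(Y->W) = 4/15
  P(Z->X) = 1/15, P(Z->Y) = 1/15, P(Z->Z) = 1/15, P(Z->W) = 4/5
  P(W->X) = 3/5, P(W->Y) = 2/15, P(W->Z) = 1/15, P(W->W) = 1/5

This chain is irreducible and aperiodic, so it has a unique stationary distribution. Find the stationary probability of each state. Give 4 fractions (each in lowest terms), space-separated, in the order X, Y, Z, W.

Answer: 53/136 13/136 3/17 23/68

Derivation:
The stationary distribution satisfies pi = pi * P, i.e.:
  pi_X = 2/5*pi_X + 1/5*pi_Y + 1/15*pi_Z + 3/5*pi_W
  pi_Y = 1/15*pi_X + 2/15*pi_Y + 1/15*pi_Z + 2/15*pi_W
  pi_Z = 4/15*pi_X + 2/5*pi_Y + 1/15*pi_Z + 1/15*pi_W
  pi_W = 4/15*pi_X + 4/15*pi_Y + 4/5*pi_Z + 1/5*pi_W
with normalization: pi_X + pi_Y + pi_Z + pi_W = 1.

Using the first 3 balance equations plus normalization, the linear system A*pi = b is:
  [-3/5, 1/5, 1/15, 3/5] . pi = 0
  [1/15, -13/15, 1/15, 2/15] . pi = 0
  [4/15, 2/5, -14/15, 1/15] . pi = 0
  [1, 1, 1, 1] . pi = 1

Solving yields:
  pi_X = 53/136
  pi_Y = 13/136
  pi_Z = 3/17
  pi_W = 23/68

Verification (pi * P):
  53/136*2/5 + 13/136*1/5 + 3/17*1/15 + 23/68*3/5 = 53/136 = pi_X  (ok)
  53/136*1/15 + 13/136*2/15 + 3/17*1/15 + 23/68*2/15 = 13/136 = pi_Y  (ok)
  53/136*4/15 + 13/136*2/5 + 3/17*1/15 + 23/68*1/15 = 3/17 = pi_Z  (ok)
  53/136*4/15 + 13/136*4/15 + 3/17*4/5 + 23/68*1/5 = 23/68 = pi_W  (ok)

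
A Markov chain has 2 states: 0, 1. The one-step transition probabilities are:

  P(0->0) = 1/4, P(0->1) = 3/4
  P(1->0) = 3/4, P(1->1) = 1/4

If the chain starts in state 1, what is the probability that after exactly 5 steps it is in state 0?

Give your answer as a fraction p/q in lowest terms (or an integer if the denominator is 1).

Computing P^5 by repeated multiplication:
P^1 =
  0: [1/4, 3/4]
  1: [3/4, 1/4]
P^2 =
  0: [5/8, 3/8]
  1: [3/8, 5/8]
P^3 =
  0: [7/16, 9/16]
  1: [9/16, 7/16]
P^4 =
  0: [17/32, 15/32]
  1: [15/32, 17/32]
P^5 =
  0: [31/64, 33/64]
  1: [33/64, 31/64]

(P^5)[1 -> 0] = 33/64

Answer: 33/64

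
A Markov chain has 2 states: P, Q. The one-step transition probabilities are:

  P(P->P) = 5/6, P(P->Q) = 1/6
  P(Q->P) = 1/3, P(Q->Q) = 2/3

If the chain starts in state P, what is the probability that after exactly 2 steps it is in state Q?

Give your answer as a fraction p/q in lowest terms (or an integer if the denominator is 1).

Answer: 1/4

Derivation:
Computing P^2 by repeated multiplication:
P^1 =
  P: [5/6, 1/6]
  Q: [1/3, 2/3]
P^2 =
  P: [3/4, 1/4]
  Q: [1/2, 1/2]

(P^2)[P -> Q] = 1/4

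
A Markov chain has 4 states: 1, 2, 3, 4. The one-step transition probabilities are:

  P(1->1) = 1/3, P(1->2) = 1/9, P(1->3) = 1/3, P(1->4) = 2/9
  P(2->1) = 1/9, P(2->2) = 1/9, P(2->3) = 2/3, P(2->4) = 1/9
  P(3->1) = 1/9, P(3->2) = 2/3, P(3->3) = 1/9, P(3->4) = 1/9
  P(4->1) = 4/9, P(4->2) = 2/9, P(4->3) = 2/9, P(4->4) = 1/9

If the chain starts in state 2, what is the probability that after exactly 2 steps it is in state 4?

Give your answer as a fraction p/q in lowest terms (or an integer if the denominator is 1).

Computing P^2 by repeated multiplication:
P^1 =
  1: [1/3, 1/9, 1/3, 2/9]
  2: [1/9, 1/9, 2/3, 1/9]
  3: [1/9, 2/3, 1/9, 1/9]
  4: [4/9, 2/9, 2/9, 1/9]
P^2 =
  1: [7/27, 26/81, 22/81, 4/27]
  2: [14/81, 40/81, 17/81, 10/81]
  3: [14/81, 5/27, 14/27, 10/81]
  4: [20/81, 20/81, 28/81, 13/81]

(P^2)[2 -> 4] = 10/81

Answer: 10/81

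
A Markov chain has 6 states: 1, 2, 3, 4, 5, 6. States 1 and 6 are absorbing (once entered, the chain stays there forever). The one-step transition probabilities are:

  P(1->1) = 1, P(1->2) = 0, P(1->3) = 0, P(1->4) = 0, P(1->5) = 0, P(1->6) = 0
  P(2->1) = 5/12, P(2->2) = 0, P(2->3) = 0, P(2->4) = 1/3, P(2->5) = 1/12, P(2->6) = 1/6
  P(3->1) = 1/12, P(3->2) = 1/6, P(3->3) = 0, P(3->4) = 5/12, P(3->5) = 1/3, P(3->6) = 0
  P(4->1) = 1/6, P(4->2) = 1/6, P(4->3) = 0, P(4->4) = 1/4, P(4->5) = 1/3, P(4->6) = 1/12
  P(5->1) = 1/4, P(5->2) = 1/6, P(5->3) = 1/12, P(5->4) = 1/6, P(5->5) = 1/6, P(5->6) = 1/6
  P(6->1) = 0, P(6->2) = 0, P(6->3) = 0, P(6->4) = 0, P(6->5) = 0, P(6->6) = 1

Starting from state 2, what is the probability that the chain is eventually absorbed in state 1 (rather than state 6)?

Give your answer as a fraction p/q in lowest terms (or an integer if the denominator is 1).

Let a_i = P(absorbed in 1 | start in state i).
Boundary conditions: a_1 = 1, a_6 = 0.
For each transient state i, a_i = sum_j P(i->j) * a_j:
  a_2 = 5/12*a_1 + 0*a_2 + 0*a_3 + 1/3*a_4 + 1/12*a_5 + 1/6*a_6
  a_3 = 1/12*a_1 + 1/6*a_2 + 0*a_3 + 5/12*a_4 + 1/3*a_5 + 0*a_6
  a_4 = 1/6*a_1 + 1/6*a_2 + 0*a_3 + 1/4*a_4 + 1/3*a_5 + 1/12*a_6
  a_5 = 1/4*a_1 + 1/6*a_2 + 1/12*a_3 + 1/6*a_4 + 1/6*a_5 + 1/6*a_6

Substituting a_1 = 1 and a_6 = 0, rearrange to (I - Q) a = r where r[i] = P(i -> 1):
  [1, 0, -1/3, -1/12] . (a_2, a_3, a_4, a_5) = 5/12
  [-1/6, 1, -5/12, -1/3] . (a_2, a_3, a_4, a_5) = 1/12
  [-1/6, 0, 3/4, -1/3] . (a_2, a_3, a_4, a_5) = 1/6
  [-1/6, -1/12, -1/6, 5/6] . (a_2, a_3, a_4, a_5) = 1/4

Solving yields:
  a_2 = 6551/9500
  a_3 = 3257/4750
  a_4 = 3131/4750
  a_5 = 1516/2375

Starting state is 2, so the absorption probability is a_2 = 6551/9500.

Answer: 6551/9500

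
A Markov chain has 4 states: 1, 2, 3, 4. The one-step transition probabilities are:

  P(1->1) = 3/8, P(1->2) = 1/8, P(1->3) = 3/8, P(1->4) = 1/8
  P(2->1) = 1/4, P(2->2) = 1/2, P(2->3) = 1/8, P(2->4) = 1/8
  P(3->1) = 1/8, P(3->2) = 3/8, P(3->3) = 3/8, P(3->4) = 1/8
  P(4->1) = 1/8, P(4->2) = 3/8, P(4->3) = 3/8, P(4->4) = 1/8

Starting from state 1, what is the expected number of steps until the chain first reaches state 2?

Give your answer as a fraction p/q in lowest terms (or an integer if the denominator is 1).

Let h_i = expected steps to first reach 2 from state i.
Boundary: h_2 = 0.
First-step equations for the other states:
  h_1 = 1 + 3/8*h_1 + 1/8*h_2 + 3/8*h_3 + 1/8*h_4
  h_3 = 1 + 1/8*h_1 + 3/8*h_2 + 3/8*h_3 + 1/8*h_4
  h_4 = 1 + 1/8*h_1 + 3/8*h_2 + 3/8*h_3 + 1/8*h_4

Substituting h_2 = 0 and rearranging gives the linear system (I - Q) h = 1:
  [5/8, -3/8, -1/8] . (h_1, h_3, h_4) = 1
  [-1/8, 5/8, -1/8] . (h_1, h_3, h_4) = 1
  [-1/8, -3/8, 7/8] . (h_1, h_3, h_4) = 1

Solving yields:
  h_1 = 4
  h_3 = 3
  h_4 = 3

Starting state is 1, so the expected hitting time is h_1 = 4.

Answer: 4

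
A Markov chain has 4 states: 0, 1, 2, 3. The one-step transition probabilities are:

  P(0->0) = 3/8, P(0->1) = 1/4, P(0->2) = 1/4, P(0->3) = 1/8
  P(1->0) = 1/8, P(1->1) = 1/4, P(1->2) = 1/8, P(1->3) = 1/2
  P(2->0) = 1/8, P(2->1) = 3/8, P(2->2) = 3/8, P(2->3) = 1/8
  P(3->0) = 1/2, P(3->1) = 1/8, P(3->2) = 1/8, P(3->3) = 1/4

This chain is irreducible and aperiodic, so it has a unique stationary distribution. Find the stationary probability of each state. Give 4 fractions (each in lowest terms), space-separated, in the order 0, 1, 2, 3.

The stationary distribution satisfies pi = pi * P, i.e.:
  pi_0 = 3/8*pi_0 + 1/8*pi_1 + 1/8*pi_2 + 1/2*pi_3
  pi_1 = 1/4*pi_0 + 1/4*pi_1 + 3/8*pi_2 + 1/8*pi_3
  pi_2 = 1/4*pi_0 + 1/8*pi_1 + 3/8*pi_2 + 1/8*pi_3
  pi_3 = 1/8*pi_0 + 1/2*pi_1 + 1/8*pi_2 + 1/4*pi_3
with normalization: pi_0 + pi_1 + pi_2 + pi_3 = 1.

Using the first 3 balance equations plus normalization, the linear system A*pi = b is:
  [-5/8, 1/8, 1/8, 1/2] . pi = 0
  [1/4, -3/4, 3/8, 1/8] . pi = 0
  [1/4, 1/8, -5/8, 1/8] . pi = 0
  [1, 1, 1, 1] . pi = 1

Solving yields:
  pi_0 = 41/141
  pi_1 = 104/423
  pi_2 = 91/423
  pi_3 = 35/141

Verification (pi * P):
  41/141*3/8 + 104/423*1/8 + 91/423*1/8 + 35/141*1/2 = 41/141 = pi_0  (ok)
  41/141*1/4 + 104/423*1/4 + 91/423*3/8 + 35/141*1/8 = 104/423 = pi_1  (ok)
  41/141*1/4 + 104/423*1/8 + 91/423*3/8 + 35/141*1/8 = 91/423 = pi_2  (ok)
  41/141*1/8 + 104/423*1/2 + 91/423*1/8 + 35/141*1/4 = 35/141 = pi_3  (ok)

Answer: 41/141 104/423 91/423 35/141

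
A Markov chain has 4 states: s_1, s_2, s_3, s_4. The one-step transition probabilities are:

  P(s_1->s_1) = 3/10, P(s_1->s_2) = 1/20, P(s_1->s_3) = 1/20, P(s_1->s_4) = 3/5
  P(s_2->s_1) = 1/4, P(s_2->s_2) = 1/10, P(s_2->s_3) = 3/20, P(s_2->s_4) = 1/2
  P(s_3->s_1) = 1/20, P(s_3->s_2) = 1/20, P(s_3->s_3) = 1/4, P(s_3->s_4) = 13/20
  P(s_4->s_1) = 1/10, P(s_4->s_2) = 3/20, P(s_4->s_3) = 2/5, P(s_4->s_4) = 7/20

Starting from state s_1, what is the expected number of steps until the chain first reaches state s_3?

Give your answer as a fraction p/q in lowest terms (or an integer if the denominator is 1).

Let h_i = expected steps to first reach s_3 from state i.
Boundary: h_s_3 = 0.
First-step equations for the other states:
  h_s_1 = 1 + 3/10*h_s_1 + 1/20*h_s_2 + 1/20*h_s_3 + 3/5*h_s_4
  h_s_2 = 1 + 1/4*h_s_1 + 1/10*h_s_2 + 3/20*h_s_3 + 1/2*h_s_4
  h_s_4 = 1 + 1/10*h_s_1 + 3/20*h_s_2 + 2/5*h_s_3 + 7/20*h_s_4

Substituting h_s_3 = 0 and rearranging gives the linear system (I - Q) h = 1:
  [7/10, -1/20, -3/5] . (h_s_1, h_s_2, h_s_4) = 1
  [-1/4, 9/10, -1/2] . (h_s_1, h_s_2, h_s_4) = 1
  [-1/10, -3/20, 13/20] . (h_s_1, h_s_2, h_s_4) = 1

Solving yields:
  h_s_1 = 9580/2159
  h_s_2 = 8860/2159
  h_s_4 = 6840/2159

Starting state is s_1, so the expected hitting time is h_s_1 = 9580/2159.

Answer: 9580/2159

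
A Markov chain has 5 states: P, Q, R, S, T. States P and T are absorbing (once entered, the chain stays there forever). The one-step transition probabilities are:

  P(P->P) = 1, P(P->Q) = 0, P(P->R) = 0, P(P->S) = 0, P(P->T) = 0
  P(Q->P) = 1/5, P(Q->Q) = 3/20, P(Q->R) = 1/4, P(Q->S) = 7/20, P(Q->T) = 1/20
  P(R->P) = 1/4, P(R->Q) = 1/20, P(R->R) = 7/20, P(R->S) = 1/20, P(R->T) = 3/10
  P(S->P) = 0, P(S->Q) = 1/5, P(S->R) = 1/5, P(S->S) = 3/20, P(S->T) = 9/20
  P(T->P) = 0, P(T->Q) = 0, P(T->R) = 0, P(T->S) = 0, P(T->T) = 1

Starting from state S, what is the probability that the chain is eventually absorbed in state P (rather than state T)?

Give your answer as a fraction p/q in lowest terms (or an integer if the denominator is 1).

Answer: 83/399

Derivation:
Let a_i = P(absorbed in P | start in state i).
Boundary conditions: a_P = 1, a_T = 0.
For each transient state i, a_i = sum_j P(i->j) * a_j:
  a_Q = 1/5*a_P + 3/20*a_Q + 1/4*a_R + 7/20*a_S + 1/20*a_T
  a_R = 1/4*a_P + 1/20*a_Q + 7/20*a_R + 1/20*a_S + 3/10*a_T
  a_S = 0*a_P + 1/5*a_Q + 1/5*a_R + 3/20*a_S + 9/20*a_T

Substituting a_P = 1 and a_T = 0, rearrange to (I - Q) a = r where r[i] = P(i -> P):
  [17/20, -1/4, -7/20] . (a_Q, a_R, a_S) = 1/5
  [-1/20, 13/20, -1/20] . (a_Q, a_R, a_S) = 1/4
  [-1/5, -1/5, 17/20] . (a_Q, a_R, a_S) = 0

Solving yields:
  a_Q = 1433/3192
  a_R = 463/1064
  a_S = 83/399

Starting state is S, so the absorption probability is a_S = 83/399.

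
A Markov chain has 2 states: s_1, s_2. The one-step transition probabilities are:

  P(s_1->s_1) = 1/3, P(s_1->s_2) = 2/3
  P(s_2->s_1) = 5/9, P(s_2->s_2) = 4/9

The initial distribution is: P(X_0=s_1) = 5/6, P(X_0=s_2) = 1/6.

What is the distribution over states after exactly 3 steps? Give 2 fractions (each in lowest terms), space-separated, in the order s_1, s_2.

Answer: 985/2187 1202/2187

Derivation:
Propagating the distribution step by step (d_{t+1} = d_t * P):
d_0 = (s_1=5/6, s_2=1/6)
  d_1[s_1] = 5/6*1/3 + 1/6*5/9 = 10/27
  d_1[s_2] = 5/6*2/3 + 1/6*4/9 = 17/27
d_1 = (s_1=10/27, s_2=17/27)
  d_2[s_1] = 10/27*1/3 + 17/27*5/9 = 115/243
  d_2[s_2] = 10/27*2/3 + 17/27*4/9 = 128/243
d_2 = (s_1=115/243, s_2=128/243)
  d_3[s_1] = 115/243*1/3 + 128/243*5/9 = 985/2187
  d_3[s_2] = 115/243*2/3 + 128/243*4/9 = 1202/2187
d_3 = (s_1=985/2187, s_2=1202/2187)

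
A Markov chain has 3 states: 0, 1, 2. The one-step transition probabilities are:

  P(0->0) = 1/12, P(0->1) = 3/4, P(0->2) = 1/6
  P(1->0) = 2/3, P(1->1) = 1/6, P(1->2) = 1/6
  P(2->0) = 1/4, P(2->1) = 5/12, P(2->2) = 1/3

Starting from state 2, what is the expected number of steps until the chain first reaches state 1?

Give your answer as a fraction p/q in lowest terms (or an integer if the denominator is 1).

Let h_i = expected steps to first reach 1 from state i.
Boundary: h_1 = 0.
First-step equations for the other states:
  h_0 = 1 + 1/12*h_0 + 3/4*h_1 + 1/6*h_2
  h_2 = 1 + 1/4*h_0 + 5/12*h_1 + 1/3*h_2

Substituting h_1 = 0 and rearranging gives the linear system (I - Q) h = 1:
  [11/12, -1/6] . (h_0, h_2) = 1
  [-1/4, 2/3] . (h_0, h_2) = 1

Solving yields:
  h_0 = 60/41
  h_2 = 84/41

Starting state is 2, so the expected hitting time is h_2 = 84/41.

Answer: 84/41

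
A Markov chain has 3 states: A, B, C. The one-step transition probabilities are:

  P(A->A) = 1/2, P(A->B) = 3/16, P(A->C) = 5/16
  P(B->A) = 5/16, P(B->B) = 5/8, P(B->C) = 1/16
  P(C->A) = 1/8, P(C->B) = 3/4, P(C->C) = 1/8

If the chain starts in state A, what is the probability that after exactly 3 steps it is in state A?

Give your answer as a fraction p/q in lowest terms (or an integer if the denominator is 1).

Computing P^3 by repeated multiplication:
P^1 =
  A: [1/2, 3/16, 5/16]
  B: [5/16, 5/8, 1/16]
  C: [1/8, 3/4, 1/8]
P^2 =
  A: [89/256, 57/128, 53/256]
  B: [23/64, 127/256, 37/256]
  C: [5/16, 75/128, 13/128]
P^3 =
  A: [347/1024, 2043/4096, 665/4096]
  B: [1445/4096, 995/2048, 661/4096]
  C: [721/2048, 513/1024, 301/2048]

(P^3)[A -> A] = 347/1024

Answer: 347/1024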